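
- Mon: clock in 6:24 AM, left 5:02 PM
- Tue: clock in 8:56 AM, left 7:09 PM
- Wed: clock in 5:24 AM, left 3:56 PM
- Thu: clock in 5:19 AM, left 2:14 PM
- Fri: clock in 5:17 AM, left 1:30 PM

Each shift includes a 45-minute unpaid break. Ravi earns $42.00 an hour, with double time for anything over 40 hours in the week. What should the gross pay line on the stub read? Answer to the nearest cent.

$2080.40

Mon: 6:24 AM–5:02 PM = 10 h 38 min; less 45 min break → 9 h 53 min
Tue: 8:56 AM–7:09 PM = 10 h 13 min; less 45 min break → 9 h 28 min
Wed: 5:24 AM–3:56 PM = 10 h 32 min; less 45 min break → 9 h 47 min
Thu: 5:19 AM–2:14 PM = 8 h 55 min; less 45 min break → 8 h 10 min
Fri: 5:17 AM–1:30 PM = 8 h 13 min; less 45 min break → 7 h 28 min
Total worked: 44 h 46 min = 2686 min.
Regular 40 h 0 min = 2400 min at $42.00/h; overtime 4 h 46 min = 286 min at $84.00/h.
Pay = (2400 × $42.00 + 286 × $84.00) ÷ 60 = $2080.40.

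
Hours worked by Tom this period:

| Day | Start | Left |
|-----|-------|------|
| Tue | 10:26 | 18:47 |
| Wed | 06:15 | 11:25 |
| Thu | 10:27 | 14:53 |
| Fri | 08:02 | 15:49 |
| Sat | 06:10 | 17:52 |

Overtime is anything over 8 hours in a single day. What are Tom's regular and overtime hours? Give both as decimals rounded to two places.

Regular 33.38 hours, overtime 4.05 hours

Tue: 10:26–18:47 = 8 h 21 min
Wed: 06:15–11:25 = 5 h 10 min
Thu: 10:27–14:53 = 4 h 26 min
Fri: 08:02–15:49 = 7 h 47 min
Sat: 06:10–17:52 = 11 h 42 min
Tue reg 8 h 0 min / OT 0 h 21 min; Wed reg 5 h 10 min / OT 0 h 0 min; Thu reg 4 h 26 min / OT 0 h 0 min; Fri reg 7 h 47 min / OT 0 h 0 min; Sat reg 8 h 0 min / OT 3 h 42 min.
Totals: regular 33 h 23 min, overtime 4 h 3 min.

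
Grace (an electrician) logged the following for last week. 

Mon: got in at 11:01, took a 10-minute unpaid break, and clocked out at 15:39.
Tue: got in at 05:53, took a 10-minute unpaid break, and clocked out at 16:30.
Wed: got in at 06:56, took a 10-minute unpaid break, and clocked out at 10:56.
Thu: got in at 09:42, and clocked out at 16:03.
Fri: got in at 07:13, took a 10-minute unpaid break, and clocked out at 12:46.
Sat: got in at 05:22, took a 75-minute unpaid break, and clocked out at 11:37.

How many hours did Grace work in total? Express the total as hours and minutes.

Mon: 11:01–15:39 = 4 h 38 min; less 10 min break → 4 h 28 min
Tue: 05:53–16:30 = 10 h 37 min; less 10 min break → 10 h 27 min
Wed: 06:56–10:56 = 4 h 0 min; less 10 min break → 3 h 50 min
Thu: 09:42–16:03 = 6 h 21 min
Fri: 07:13–12:46 = 5 h 33 min; less 10 min break → 5 h 23 min
Sat: 05:22–11:37 = 6 h 15 min; less 75 min break → 5 h 0 min
Total: 4 h 28 min + 10 h 27 min + 3 h 50 min + 6 h 21 min + 5 h 23 min + 5 h 0 min = 35 h 29 min.

35 h 29 min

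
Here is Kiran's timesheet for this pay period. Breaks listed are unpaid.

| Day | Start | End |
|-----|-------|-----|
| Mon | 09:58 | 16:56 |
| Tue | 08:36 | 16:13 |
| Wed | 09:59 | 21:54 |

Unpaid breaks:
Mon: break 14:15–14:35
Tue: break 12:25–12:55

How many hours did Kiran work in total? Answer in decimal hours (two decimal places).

25.67 hours

Mon: 09:58–16:56 = 6 h 58 min; less 20 min break → 6 h 38 min
Tue: 08:36–16:13 = 7 h 37 min; less 30 min break → 7 h 7 min
Wed: 09:59–21:54 = 11 h 55 min
Total: 6 h 38 min + 7 h 7 min + 11 h 55 min = 25 h 40 min.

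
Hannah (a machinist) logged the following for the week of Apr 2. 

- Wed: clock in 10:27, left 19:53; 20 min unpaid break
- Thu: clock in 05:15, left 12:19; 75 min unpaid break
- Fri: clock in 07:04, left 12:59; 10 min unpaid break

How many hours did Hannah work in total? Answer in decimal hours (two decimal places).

Wed: 10:27–19:53 = 9 h 26 min; less 20 min break → 9 h 6 min
Thu: 05:15–12:19 = 7 h 4 min; less 75 min break → 5 h 49 min
Fri: 07:04–12:59 = 5 h 55 min; less 10 min break → 5 h 45 min
Total: 9 h 6 min + 5 h 49 min + 5 h 45 min = 20 h 40 min.

20.67 hours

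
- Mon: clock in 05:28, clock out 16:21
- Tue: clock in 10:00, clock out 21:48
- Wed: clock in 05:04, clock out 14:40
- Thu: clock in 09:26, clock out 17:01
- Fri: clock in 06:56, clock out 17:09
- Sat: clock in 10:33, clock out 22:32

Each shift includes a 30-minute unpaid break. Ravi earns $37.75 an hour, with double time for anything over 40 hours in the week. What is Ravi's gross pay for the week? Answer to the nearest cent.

$2949.53

Mon: 05:28–16:21 = 10 h 53 min; less 30 min break → 10 h 23 min
Tue: 10:00–21:48 = 11 h 48 min; less 30 min break → 11 h 18 min
Wed: 05:04–14:40 = 9 h 36 min; less 30 min break → 9 h 6 min
Thu: 09:26–17:01 = 7 h 35 min; less 30 min break → 7 h 5 min
Fri: 06:56–17:09 = 10 h 13 min; less 30 min break → 9 h 43 min
Sat: 10:33–22:32 = 11 h 59 min; less 30 min break → 11 h 29 min
Total worked: 59 h 4 min = 3544 min.
Regular 40 h 0 min = 2400 min at $37.75/h; overtime 19 h 4 min = 1144 min at $75.50/h.
Pay = (2400 × $37.75 + 1144 × $75.50) ÷ 60 = $2949.53.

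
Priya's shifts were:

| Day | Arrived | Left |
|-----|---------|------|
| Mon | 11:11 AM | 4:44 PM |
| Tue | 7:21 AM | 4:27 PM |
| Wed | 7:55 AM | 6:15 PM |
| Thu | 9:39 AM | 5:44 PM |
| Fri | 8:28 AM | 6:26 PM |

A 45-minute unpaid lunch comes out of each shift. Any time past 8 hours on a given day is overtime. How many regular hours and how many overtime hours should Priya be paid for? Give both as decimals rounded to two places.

Regular 36.13 hours, overtime 3.15 hours

Mon: 11:11 AM–4:44 PM = 5 h 33 min; less 45 min break → 4 h 48 min
Tue: 7:21 AM–4:27 PM = 9 h 6 min; less 45 min break → 8 h 21 min
Wed: 7:55 AM–6:15 PM = 10 h 20 min; less 45 min break → 9 h 35 min
Thu: 9:39 AM–5:44 PM = 8 h 5 min; less 45 min break → 7 h 20 min
Fri: 8:28 AM–6:26 PM = 9 h 58 min; less 45 min break → 9 h 13 min
Mon reg 4 h 48 min / OT 0 h 0 min; Tue reg 8 h 0 min / OT 0 h 21 min; Wed reg 8 h 0 min / OT 1 h 35 min; Thu reg 7 h 20 min / OT 0 h 0 min; Fri reg 8 h 0 min / OT 1 h 13 min.
Totals: regular 36 h 8 min, overtime 3 h 9 min.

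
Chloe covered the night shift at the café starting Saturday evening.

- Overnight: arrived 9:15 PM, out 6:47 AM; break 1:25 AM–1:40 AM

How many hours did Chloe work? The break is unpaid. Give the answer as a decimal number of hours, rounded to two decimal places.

9.28 hours

Overnight: 9:15 PM → midnight = 2 h 45 min; midnight → 6:47 AM = 6 h 47 min; span 9 h 32 min; less 15 min break → 9 h 17 min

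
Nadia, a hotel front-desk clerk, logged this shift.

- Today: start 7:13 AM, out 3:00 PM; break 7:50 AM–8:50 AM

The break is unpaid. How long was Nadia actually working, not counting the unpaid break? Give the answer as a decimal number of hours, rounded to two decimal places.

6.78 hours

Today: 7:13 AM–3:00 PM = 7 h 47 min; less 60 min break → 6 h 47 min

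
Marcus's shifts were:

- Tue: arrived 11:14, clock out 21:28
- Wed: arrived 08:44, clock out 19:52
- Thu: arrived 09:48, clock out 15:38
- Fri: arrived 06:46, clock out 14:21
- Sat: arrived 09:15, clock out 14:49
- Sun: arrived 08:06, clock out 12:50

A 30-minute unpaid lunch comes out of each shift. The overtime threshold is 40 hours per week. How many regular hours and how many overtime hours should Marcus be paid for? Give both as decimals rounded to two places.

Tue: 11:14–21:28 = 10 h 14 min; less 30 min break → 9 h 44 min
Wed: 08:44–19:52 = 11 h 8 min; less 30 min break → 10 h 38 min
Thu: 09:48–15:38 = 5 h 50 min; less 30 min break → 5 h 20 min
Fri: 06:46–14:21 = 7 h 35 min; less 30 min break → 7 h 5 min
Sat: 09:15–14:49 = 5 h 34 min; less 30 min break → 5 h 4 min
Sun: 08:06–12:50 = 4 h 44 min; less 30 min break → 4 h 14 min
Total worked: 42 h 5 min = 42.08 h.
Threshold 40 h → overtime 2 h 5 min, regular 40 h 0 min.

Regular 40.00 hours, overtime 2.08 hours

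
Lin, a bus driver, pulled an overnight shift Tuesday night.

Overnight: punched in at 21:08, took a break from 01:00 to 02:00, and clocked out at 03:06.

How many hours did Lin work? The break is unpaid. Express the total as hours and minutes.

4 h 58 min

Overnight: 21:08 → midnight = 2 h 52 min; midnight → 03:06 = 3 h 6 min; span 5 h 58 min; less 60 min break → 4 h 58 min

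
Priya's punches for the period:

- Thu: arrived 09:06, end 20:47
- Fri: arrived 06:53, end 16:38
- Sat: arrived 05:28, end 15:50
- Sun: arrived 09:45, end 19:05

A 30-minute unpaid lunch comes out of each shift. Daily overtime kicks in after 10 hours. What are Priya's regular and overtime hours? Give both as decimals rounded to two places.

Regular 37.95 hours, overtime 1.18 hours

Thu: 09:06–20:47 = 11 h 41 min; less 30 min break → 11 h 11 min
Fri: 06:53–16:38 = 9 h 45 min; less 30 min break → 9 h 15 min
Sat: 05:28–15:50 = 10 h 22 min; less 30 min break → 9 h 52 min
Sun: 09:45–19:05 = 9 h 20 min; less 30 min break → 8 h 50 min
Thu reg 10 h 0 min / OT 1 h 11 min; Fri reg 9 h 15 min / OT 0 h 0 min; Sat reg 9 h 52 min / OT 0 h 0 min; Sun reg 8 h 50 min / OT 0 h 0 min.
Totals: regular 37 h 57 min, overtime 1 h 11 min.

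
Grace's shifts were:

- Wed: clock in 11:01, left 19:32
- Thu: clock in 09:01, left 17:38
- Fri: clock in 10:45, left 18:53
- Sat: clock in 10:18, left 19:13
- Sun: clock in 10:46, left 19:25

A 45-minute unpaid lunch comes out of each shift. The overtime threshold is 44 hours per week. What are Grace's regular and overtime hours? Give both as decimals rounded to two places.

Wed: 11:01–19:32 = 8 h 31 min; less 45 min break → 7 h 46 min
Thu: 09:01–17:38 = 8 h 37 min; less 45 min break → 7 h 52 min
Fri: 10:45–18:53 = 8 h 8 min; less 45 min break → 7 h 23 min
Sat: 10:18–19:13 = 8 h 55 min; less 45 min break → 8 h 10 min
Sun: 10:46–19:25 = 8 h 39 min; less 45 min break → 7 h 54 min
Total worked: 39 h 5 min = 39.08 h.
Threshold 44 h → overtime 0 h 0 min, regular 39 h 5 min.

Regular 39.08 hours, overtime 0.00 hours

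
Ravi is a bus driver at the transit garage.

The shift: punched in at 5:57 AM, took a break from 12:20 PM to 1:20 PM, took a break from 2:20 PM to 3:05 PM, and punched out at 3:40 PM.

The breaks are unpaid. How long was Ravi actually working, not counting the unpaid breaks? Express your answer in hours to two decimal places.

7.97 hours

The shift: 5:57 AM–3:40 PM = 9 h 43 min; less 105 min break → 7 h 58 min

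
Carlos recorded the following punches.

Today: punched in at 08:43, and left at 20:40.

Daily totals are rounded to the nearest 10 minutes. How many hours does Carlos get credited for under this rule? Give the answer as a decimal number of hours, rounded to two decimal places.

Today: 08:43–20:40 = 11 h 57 min → rounds to 12 h 0 min

12.00 hours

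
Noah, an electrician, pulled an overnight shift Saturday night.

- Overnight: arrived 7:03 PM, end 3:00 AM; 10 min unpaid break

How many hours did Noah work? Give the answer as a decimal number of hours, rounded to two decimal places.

7.78 hours

Overnight: 7:03 PM → midnight = 4 h 57 min; midnight → 3:00 AM = 3 h 0 min; span 7 h 57 min; less 10 min break → 7 h 47 min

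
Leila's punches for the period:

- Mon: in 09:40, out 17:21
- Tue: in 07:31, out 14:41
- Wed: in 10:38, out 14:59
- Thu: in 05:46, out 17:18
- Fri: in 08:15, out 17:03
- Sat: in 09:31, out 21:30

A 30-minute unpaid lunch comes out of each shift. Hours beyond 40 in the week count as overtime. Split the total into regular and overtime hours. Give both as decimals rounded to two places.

Mon: 09:40–17:21 = 7 h 41 min; less 30 min break → 7 h 11 min
Tue: 07:31–14:41 = 7 h 10 min; less 30 min break → 6 h 40 min
Wed: 10:38–14:59 = 4 h 21 min; less 30 min break → 3 h 51 min
Thu: 05:46–17:18 = 11 h 32 min; less 30 min break → 11 h 2 min
Fri: 08:15–17:03 = 8 h 48 min; less 30 min break → 8 h 18 min
Sat: 09:31–21:30 = 11 h 59 min; less 30 min break → 11 h 29 min
Total worked: 48 h 31 min = 48.52 h.
Threshold 40 h → overtime 8 h 31 min, regular 40 h 0 min.

Regular 40.00 hours, overtime 8.52 hours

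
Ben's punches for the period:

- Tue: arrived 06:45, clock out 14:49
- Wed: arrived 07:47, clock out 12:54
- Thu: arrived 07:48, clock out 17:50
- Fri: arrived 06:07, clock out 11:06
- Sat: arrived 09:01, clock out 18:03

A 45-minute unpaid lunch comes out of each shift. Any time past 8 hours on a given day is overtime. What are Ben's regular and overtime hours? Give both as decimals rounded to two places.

Regular 31.92 hours, overtime 1.57 hours

Tue: 06:45–14:49 = 8 h 4 min; less 45 min break → 7 h 19 min
Wed: 07:47–12:54 = 5 h 7 min; less 45 min break → 4 h 22 min
Thu: 07:48–17:50 = 10 h 2 min; less 45 min break → 9 h 17 min
Fri: 06:07–11:06 = 4 h 59 min; less 45 min break → 4 h 14 min
Sat: 09:01–18:03 = 9 h 2 min; less 45 min break → 8 h 17 min
Tue reg 7 h 19 min / OT 0 h 0 min; Wed reg 4 h 22 min / OT 0 h 0 min; Thu reg 8 h 0 min / OT 1 h 17 min; Fri reg 4 h 14 min / OT 0 h 0 min; Sat reg 8 h 0 min / OT 0 h 17 min.
Totals: regular 31 h 55 min, overtime 1 h 34 min.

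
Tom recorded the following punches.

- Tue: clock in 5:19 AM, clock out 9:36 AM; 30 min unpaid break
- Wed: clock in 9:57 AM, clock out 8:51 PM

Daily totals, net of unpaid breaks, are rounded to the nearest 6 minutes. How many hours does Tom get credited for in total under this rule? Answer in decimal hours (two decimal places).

14.70 hours

Tue: 5:19 AM–9:36 AM = 4 h 17 min − 30 min = 3 h 47 min → rounds to 3 h 48 min
Wed: 9:57 AM–8:51 PM = 10 h 54 min → rounds to 10 h 54 min
Total credited: 14 h 42 min.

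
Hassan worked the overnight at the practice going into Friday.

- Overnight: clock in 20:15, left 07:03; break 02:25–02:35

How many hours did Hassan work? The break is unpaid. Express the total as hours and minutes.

10 h 38 min

Overnight: 20:15 → midnight = 3 h 45 min; midnight → 07:03 = 7 h 3 min; span 10 h 48 min; less 10 min break → 10 h 38 min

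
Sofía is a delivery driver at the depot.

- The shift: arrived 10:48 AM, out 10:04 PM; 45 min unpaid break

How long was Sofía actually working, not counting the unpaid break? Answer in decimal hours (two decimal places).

10.52 hours

The shift: 10:48 AM–10:04 PM = 11 h 16 min; less 45 min break → 10 h 31 min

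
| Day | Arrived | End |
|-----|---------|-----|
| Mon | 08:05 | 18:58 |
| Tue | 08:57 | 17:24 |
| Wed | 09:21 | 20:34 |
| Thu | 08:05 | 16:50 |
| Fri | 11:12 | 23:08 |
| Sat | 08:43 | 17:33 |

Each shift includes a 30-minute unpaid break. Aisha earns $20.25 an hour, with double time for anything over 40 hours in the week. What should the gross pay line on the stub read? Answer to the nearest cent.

$1501.20

Mon: 08:05–18:58 = 10 h 53 min; less 30 min break → 10 h 23 min
Tue: 08:57–17:24 = 8 h 27 min; less 30 min break → 7 h 57 min
Wed: 09:21–20:34 = 11 h 13 min; less 30 min break → 10 h 43 min
Thu: 08:05–16:50 = 8 h 45 min; less 30 min break → 8 h 15 min
Fri: 11:12–23:08 = 11 h 56 min; less 30 min break → 11 h 26 min
Sat: 08:43–17:33 = 8 h 50 min; less 30 min break → 8 h 20 min
Total worked: 57 h 4 min = 3424 min.
Regular 40 h 0 min = 2400 min at $20.25/h; overtime 17 h 4 min = 1024 min at $40.50/h.
Pay = (2400 × $20.25 + 1024 × $40.50) ÷ 60 = $1501.20.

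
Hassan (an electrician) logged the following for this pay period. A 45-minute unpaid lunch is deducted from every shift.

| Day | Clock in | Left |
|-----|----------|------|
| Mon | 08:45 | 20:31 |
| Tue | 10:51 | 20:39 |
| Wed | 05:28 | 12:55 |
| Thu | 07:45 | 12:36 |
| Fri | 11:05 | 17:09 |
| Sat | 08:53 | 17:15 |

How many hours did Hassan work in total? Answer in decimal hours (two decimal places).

Mon: 08:45–20:31 = 11 h 46 min; less 45 min break → 11 h 1 min
Tue: 10:51–20:39 = 9 h 48 min; less 45 min break → 9 h 3 min
Wed: 05:28–12:55 = 7 h 27 min; less 45 min break → 6 h 42 min
Thu: 07:45–12:36 = 4 h 51 min; less 45 min break → 4 h 6 min
Fri: 11:05–17:09 = 6 h 4 min; less 45 min break → 5 h 19 min
Sat: 08:53–17:15 = 8 h 22 min; less 45 min break → 7 h 37 min
Total: 11 h 1 min + 9 h 3 min + 6 h 42 min + 4 h 6 min + 5 h 19 min + 7 h 37 min = 43 h 48 min.

43.80 hours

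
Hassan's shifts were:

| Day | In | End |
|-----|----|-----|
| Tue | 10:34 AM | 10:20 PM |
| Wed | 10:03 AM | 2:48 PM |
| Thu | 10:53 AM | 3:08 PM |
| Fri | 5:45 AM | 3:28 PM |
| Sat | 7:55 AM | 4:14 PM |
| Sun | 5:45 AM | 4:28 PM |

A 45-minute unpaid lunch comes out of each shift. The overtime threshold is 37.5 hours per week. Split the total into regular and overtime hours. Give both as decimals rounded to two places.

Tue: 10:34 AM–10:20 PM = 11 h 46 min; less 45 min break → 11 h 1 min
Wed: 10:03 AM–2:48 PM = 4 h 45 min; less 45 min break → 4 h 0 min
Thu: 10:53 AM–3:08 PM = 4 h 15 min; less 45 min break → 3 h 30 min
Fri: 5:45 AM–3:28 PM = 9 h 43 min; less 45 min break → 8 h 58 min
Sat: 7:55 AM–4:14 PM = 8 h 19 min; less 45 min break → 7 h 34 min
Sun: 5:45 AM–4:28 PM = 10 h 43 min; less 45 min break → 9 h 58 min
Total worked: 45 h 1 min = 45.02 h.
Threshold 37.5 h → overtime 7 h 31 min, regular 37 h 30 min.

Regular 37.50 hours, overtime 7.52 hours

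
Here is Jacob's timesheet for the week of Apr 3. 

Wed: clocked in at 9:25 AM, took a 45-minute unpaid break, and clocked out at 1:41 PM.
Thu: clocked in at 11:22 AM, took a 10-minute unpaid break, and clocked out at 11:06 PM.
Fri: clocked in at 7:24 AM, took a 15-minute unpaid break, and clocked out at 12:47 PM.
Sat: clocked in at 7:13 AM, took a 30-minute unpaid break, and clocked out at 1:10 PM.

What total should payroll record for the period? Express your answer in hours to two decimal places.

25.67 hours

Wed: 9:25 AM–1:41 PM = 4 h 16 min; less 45 min break → 3 h 31 min
Thu: 11:22 AM–11:06 PM = 11 h 44 min; less 10 min break → 11 h 34 min
Fri: 7:24 AM–12:47 PM = 5 h 23 min; less 15 min break → 5 h 8 min
Sat: 7:13 AM–1:10 PM = 5 h 57 min; less 30 min break → 5 h 27 min
Total: 3 h 31 min + 11 h 34 min + 5 h 8 min + 5 h 27 min = 25 h 40 min.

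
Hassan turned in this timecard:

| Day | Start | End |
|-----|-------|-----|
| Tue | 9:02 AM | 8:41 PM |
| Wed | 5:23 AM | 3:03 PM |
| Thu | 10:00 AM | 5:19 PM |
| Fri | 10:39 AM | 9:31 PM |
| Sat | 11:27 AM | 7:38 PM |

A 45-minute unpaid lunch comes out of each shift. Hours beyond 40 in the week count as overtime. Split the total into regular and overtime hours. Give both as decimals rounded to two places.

Regular 40.00 hours, overtime 3.93 hours

Tue: 9:02 AM–8:41 PM = 11 h 39 min; less 45 min break → 10 h 54 min
Wed: 5:23 AM–3:03 PM = 9 h 40 min; less 45 min break → 8 h 55 min
Thu: 10:00 AM–5:19 PM = 7 h 19 min; less 45 min break → 6 h 34 min
Fri: 10:39 AM–9:31 PM = 10 h 52 min; less 45 min break → 10 h 7 min
Sat: 11:27 AM–7:38 PM = 8 h 11 min; less 45 min break → 7 h 26 min
Total worked: 43 h 56 min = 43.93 h.
Threshold 40 h → overtime 3 h 56 min, regular 40 h 0 min.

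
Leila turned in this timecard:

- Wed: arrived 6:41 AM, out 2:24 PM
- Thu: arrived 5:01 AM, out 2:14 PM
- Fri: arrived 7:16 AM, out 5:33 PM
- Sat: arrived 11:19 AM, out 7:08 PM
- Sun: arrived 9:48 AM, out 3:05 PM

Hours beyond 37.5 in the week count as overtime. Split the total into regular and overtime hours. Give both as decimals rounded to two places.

Wed: 6:41 AM–2:24 PM = 7 h 43 min
Thu: 5:01 AM–2:14 PM = 9 h 13 min
Fri: 7:16 AM–5:33 PM = 10 h 17 min
Sat: 11:19 AM–7:08 PM = 7 h 49 min
Sun: 9:48 AM–3:05 PM = 5 h 17 min
Total worked: 40 h 19 min = 40.32 h.
Threshold 37.5 h → overtime 2 h 49 min, regular 37 h 30 min.

Regular 37.50 hours, overtime 2.82 hours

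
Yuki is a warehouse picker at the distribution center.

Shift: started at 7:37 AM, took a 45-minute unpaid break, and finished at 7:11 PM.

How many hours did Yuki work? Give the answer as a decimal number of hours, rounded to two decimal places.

Shift: 7:37 AM–7:11 PM = 11 h 34 min; less 45 min break → 10 h 49 min

10.82 hours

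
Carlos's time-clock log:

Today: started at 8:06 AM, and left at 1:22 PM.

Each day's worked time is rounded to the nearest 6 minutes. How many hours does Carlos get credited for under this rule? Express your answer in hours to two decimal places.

Today: 8:06 AM–1:22 PM = 5 h 16 min → rounds to 5 h 18 min

5.30 hours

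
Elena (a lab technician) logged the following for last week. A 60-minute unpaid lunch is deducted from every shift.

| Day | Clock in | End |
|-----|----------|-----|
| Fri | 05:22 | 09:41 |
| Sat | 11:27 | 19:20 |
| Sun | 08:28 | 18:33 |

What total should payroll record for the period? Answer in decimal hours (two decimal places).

19.28 hours

Fri: 05:22–09:41 = 4 h 19 min; less 60 min break → 3 h 19 min
Sat: 11:27–19:20 = 7 h 53 min; less 60 min break → 6 h 53 min
Sun: 08:28–18:33 = 10 h 5 min; less 60 min break → 9 h 5 min
Total: 3 h 19 min + 6 h 53 min + 9 h 5 min = 19 h 17 min.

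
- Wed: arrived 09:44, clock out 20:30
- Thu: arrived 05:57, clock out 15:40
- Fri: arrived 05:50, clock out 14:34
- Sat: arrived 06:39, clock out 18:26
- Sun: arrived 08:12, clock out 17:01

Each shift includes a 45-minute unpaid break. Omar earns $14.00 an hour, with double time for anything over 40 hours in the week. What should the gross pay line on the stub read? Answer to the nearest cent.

Wed: 09:44–20:30 = 10 h 46 min; less 45 min break → 10 h 1 min
Thu: 05:57–15:40 = 9 h 43 min; less 45 min break → 8 h 58 min
Fri: 05:50–14:34 = 8 h 44 min; less 45 min break → 7 h 59 min
Sat: 06:39–18:26 = 11 h 47 min; less 45 min break → 11 h 2 min
Sun: 08:12–17:01 = 8 h 49 min; less 45 min break → 8 h 4 min
Total worked: 46 h 4 min = 2764 min.
Regular 40 h 0 min = 2400 min at $14.00/h; overtime 6 h 4 min = 364 min at $28.00/h.
Pay = (2400 × $14.00 + 364 × $28.00) ÷ 60 = $729.87.

$729.87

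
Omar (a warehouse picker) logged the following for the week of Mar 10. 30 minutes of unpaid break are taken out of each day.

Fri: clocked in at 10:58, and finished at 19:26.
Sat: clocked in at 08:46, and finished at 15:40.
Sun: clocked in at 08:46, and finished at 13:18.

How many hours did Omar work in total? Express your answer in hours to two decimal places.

Fri: 10:58–19:26 = 8 h 28 min; less 30 min break → 7 h 58 min
Sat: 08:46–15:40 = 6 h 54 min; less 30 min break → 6 h 24 min
Sun: 08:46–13:18 = 4 h 32 min; less 30 min break → 4 h 2 min
Total: 7 h 58 min + 6 h 24 min + 4 h 2 min = 18 h 24 min.

18.40 hours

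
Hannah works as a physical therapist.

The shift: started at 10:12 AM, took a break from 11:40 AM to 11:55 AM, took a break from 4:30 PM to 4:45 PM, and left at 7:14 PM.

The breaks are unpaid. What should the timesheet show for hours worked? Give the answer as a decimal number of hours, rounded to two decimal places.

The shift: 10:12 AM–7:14 PM = 9 h 2 min; less 30 min break → 8 h 32 min

8.53 hours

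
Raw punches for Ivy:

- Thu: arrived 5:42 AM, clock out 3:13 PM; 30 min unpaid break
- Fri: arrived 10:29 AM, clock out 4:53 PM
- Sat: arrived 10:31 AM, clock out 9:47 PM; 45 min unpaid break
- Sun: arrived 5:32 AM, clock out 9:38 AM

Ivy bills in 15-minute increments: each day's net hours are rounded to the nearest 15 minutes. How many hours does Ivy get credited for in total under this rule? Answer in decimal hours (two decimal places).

Thu: 5:42 AM–3:13 PM = 9 h 31 min − 30 min = 9 h 1 min → rounds to 9 h 0 min
Fri: 10:29 AM–4:53 PM = 6 h 24 min → rounds to 6 h 30 min
Sat: 10:31 AM–9:47 PM = 11 h 16 min − 45 min = 10 h 31 min → rounds to 10 h 30 min
Sun: 5:32 AM–9:38 AM = 4 h 6 min → rounds to 4 h 0 min
Total credited: 30 h 0 min.

30.00 hours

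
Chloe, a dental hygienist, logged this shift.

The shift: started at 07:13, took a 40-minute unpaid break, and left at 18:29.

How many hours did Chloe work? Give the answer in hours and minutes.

10 h 36 min

The shift: 07:13–18:29 = 11 h 16 min; less 40 min break → 10 h 36 min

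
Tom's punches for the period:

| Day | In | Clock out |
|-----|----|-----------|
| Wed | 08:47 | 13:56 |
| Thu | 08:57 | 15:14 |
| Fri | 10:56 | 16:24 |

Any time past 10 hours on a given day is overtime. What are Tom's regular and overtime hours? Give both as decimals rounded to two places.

Wed: 08:47–13:56 = 5 h 9 min
Thu: 08:57–15:14 = 6 h 17 min
Fri: 10:56–16:24 = 5 h 28 min
Wed reg 5 h 9 min / OT 0 h 0 min; Thu reg 6 h 17 min / OT 0 h 0 min; Fri reg 5 h 28 min / OT 0 h 0 min.
Totals: regular 16 h 54 min, overtime 0 h 0 min.

Regular 16.90 hours, overtime 0.00 hours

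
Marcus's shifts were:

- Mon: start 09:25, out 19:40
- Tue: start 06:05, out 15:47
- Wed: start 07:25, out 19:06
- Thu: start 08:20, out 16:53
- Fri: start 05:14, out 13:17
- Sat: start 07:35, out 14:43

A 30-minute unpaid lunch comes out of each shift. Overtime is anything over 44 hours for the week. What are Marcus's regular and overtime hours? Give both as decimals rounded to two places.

Mon: 09:25–19:40 = 10 h 15 min; less 30 min break → 9 h 45 min
Tue: 06:05–15:47 = 9 h 42 min; less 30 min break → 9 h 12 min
Wed: 07:25–19:06 = 11 h 41 min; less 30 min break → 11 h 11 min
Thu: 08:20–16:53 = 8 h 33 min; less 30 min break → 8 h 3 min
Fri: 05:14–13:17 = 8 h 3 min; less 30 min break → 7 h 33 min
Sat: 07:35–14:43 = 7 h 8 min; less 30 min break → 6 h 38 min
Total worked: 52 h 22 min = 52.37 h.
Threshold 44 h → overtime 8 h 22 min, regular 44 h 0 min.

Regular 44.00 hours, overtime 8.37 hours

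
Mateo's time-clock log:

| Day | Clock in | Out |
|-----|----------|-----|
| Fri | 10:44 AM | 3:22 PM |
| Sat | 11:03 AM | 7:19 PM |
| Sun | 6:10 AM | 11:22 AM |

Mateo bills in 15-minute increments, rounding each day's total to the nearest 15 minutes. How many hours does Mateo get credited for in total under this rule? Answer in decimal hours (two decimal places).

Fri: 10:44 AM–3:22 PM = 4 h 38 min → rounds to 4 h 45 min
Sat: 11:03 AM–7:19 PM = 8 h 16 min → rounds to 8 h 15 min
Sun: 6:10 AM–11:22 AM = 5 h 12 min → rounds to 5 h 15 min
Total credited: 18 h 15 min.

18.25 hours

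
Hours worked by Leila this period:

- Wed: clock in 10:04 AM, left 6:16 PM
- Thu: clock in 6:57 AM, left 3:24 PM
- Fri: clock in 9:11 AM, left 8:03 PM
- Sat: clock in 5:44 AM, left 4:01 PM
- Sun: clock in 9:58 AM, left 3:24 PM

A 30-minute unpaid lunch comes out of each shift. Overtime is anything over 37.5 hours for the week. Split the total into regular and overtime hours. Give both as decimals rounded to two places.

Wed: 10:04 AM–6:16 PM = 8 h 12 min; less 30 min break → 7 h 42 min
Thu: 6:57 AM–3:24 PM = 8 h 27 min; less 30 min break → 7 h 57 min
Fri: 9:11 AM–8:03 PM = 10 h 52 min; less 30 min break → 10 h 22 min
Sat: 5:44 AM–4:01 PM = 10 h 17 min; less 30 min break → 9 h 47 min
Sun: 9:58 AM–3:24 PM = 5 h 26 min; less 30 min break → 4 h 56 min
Total worked: 40 h 44 min = 40.73 h.
Threshold 37.5 h → overtime 3 h 14 min, regular 37 h 30 min.

Regular 37.50 hours, overtime 3.23 hours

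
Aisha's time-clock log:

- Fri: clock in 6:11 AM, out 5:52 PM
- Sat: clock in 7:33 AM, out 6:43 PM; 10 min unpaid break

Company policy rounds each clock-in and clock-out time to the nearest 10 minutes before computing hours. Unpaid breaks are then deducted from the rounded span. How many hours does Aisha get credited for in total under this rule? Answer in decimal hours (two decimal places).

Fri: in 6:11 AM→6:10 AM, out 5:52 PM→5:50 PM; 11 h 40 min
Sat: in 7:33 AM→7:30 AM, out 6:43 PM→6:40 PM; 11 h 10 min − 10 min = 11 h 0 min
Total credited: 22 h 40 min.

22.67 hours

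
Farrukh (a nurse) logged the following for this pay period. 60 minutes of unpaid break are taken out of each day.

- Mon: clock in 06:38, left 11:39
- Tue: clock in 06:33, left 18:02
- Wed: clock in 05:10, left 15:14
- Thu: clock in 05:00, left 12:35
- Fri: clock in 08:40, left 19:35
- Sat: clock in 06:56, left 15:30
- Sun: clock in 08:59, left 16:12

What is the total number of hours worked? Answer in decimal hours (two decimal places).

Mon: 06:38–11:39 = 5 h 1 min; less 60 min break → 4 h 1 min
Tue: 06:33–18:02 = 11 h 29 min; less 60 min break → 10 h 29 min
Wed: 05:10–15:14 = 10 h 4 min; less 60 min break → 9 h 4 min
Thu: 05:00–12:35 = 7 h 35 min; less 60 min break → 6 h 35 min
Fri: 08:40–19:35 = 10 h 55 min; less 60 min break → 9 h 55 min
Sat: 06:56–15:30 = 8 h 34 min; less 60 min break → 7 h 34 min
Sun: 08:59–16:12 = 7 h 13 min; less 60 min break → 6 h 13 min
Total: 4 h 1 min + 10 h 29 min + 9 h 4 min + 6 h 35 min + 9 h 55 min + 7 h 34 min + 6 h 13 min = 53 h 51 min.

53.85 hours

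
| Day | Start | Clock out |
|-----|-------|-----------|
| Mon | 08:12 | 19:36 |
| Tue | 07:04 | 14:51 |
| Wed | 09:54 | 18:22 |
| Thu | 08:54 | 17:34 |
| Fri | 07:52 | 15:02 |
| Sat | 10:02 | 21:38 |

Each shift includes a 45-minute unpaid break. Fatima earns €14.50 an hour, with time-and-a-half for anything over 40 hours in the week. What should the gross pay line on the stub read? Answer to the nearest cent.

€810.19

Mon: 08:12–19:36 = 11 h 24 min; less 45 min break → 10 h 39 min
Tue: 07:04–14:51 = 7 h 47 min; less 45 min break → 7 h 2 min
Wed: 09:54–18:22 = 8 h 28 min; less 45 min break → 7 h 43 min
Thu: 08:54–17:34 = 8 h 40 min; less 45 min break → 7 h 55 min
Fri: 07:52–15:02 = 7 h 10 min; less 45 min break → 6 h 25 min
Sat: 10:02–21:38 = 11 h 36 min; less 45 min break → 10 h 51 min
Total worked: 50 h 35 min = 3035 min.
Regular 40 h 0 min = 2400 min at €14.50/h; overtime 10 h 35 min = 635 min at €21.75/h.
Pay = (2400 × €14.50 + 635 × €21.75) ÷ 60 = €810.19.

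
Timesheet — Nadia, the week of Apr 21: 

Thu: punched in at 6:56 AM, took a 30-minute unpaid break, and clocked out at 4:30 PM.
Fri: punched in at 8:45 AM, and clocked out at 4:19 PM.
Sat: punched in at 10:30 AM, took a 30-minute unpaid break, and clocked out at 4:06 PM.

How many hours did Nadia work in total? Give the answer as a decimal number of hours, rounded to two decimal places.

Thu: 6:56 AM–4:30 PM = 9 h 34 min; less 30 min break → 9 h 4 min
Fri: 8:45 AM–4:19 PM = 7 h 34 min
Sat: 10:30 AM–4:06 PM = 5 h 36 min; less 30 min break → 5 h 6 min
Total: 9 h 4 min + 7 h 34 min + 5 h 6 min = 21 h 44 min.

21.73 hours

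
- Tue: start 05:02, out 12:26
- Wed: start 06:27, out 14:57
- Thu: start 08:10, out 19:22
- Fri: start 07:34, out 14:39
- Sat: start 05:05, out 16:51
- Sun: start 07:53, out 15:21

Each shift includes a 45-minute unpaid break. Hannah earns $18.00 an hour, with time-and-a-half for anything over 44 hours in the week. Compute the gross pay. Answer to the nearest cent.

Tue: 05:02–12:26 = 7 h 24 min; less 45 min break → 6 h 39 min
Wed: 06:27–14:57 = 8 h 30 min; less 45 min break → 7 h 45 min
Thu: 08:10–19:22 = 11 h 12 min; less 45 min break → 10 h 27 min
Fri: 07:34–14:39 = 7 h 5 min; less 45 min break → 6 h 20 min
Sat: 05:05–16:51 = 11 h 46 min; less 45 min break → 11 h 1 min
Sun: 07:53–15:21 = 7 h 28 min; less 45 min break → 6 h 43 min
Total worked: 48 h 55 min = 2935 min.
Regular 44 h 0 min = 2640 min at $18.00/h; overtime 4 h 55 min = 295 min at $27.00/h.
Pay = (2640 × $18.00 + 295 × $27.00) ÷ 60 = $924.75.

$924.75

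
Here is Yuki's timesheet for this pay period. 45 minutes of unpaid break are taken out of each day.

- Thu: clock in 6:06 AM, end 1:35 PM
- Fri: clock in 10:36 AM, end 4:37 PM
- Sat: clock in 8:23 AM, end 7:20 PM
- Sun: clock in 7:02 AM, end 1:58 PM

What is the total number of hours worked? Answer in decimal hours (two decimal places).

28.38 hours

Thu: 6:06 AM–1:35 PM = 7 h 29 min; less 45 min break → 6 h 44 min
Fri: 10:36 AM–4:37 PM = 6 h 1 min; less 45 min break → 5 h 16 min
Sat: 8:23 AM–7:20 PM = 10 h 57 min; less 45 min break → 10 h 12 min
Sun: 7:02 AM–1:58 PM = 6 h 56 min; less 45 min break → 6 h 11 min
Total: 6 h 44 min + 5 h 16 min + 10 h 12 min + 6 h 11 min = 28 h 23 min.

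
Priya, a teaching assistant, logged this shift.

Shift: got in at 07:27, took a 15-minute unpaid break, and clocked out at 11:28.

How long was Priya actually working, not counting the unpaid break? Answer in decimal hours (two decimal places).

Shift: 07:27–11:28 = 4 h 1 min; less 15 min break → 3 h 46 min

3.77 hours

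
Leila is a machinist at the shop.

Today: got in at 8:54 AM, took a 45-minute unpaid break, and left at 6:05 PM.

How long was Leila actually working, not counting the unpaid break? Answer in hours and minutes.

Today: 8:54 AM–6:05 PM = 9 h 11 min; less 45 min break → 8 h 26 min

8 h 26 min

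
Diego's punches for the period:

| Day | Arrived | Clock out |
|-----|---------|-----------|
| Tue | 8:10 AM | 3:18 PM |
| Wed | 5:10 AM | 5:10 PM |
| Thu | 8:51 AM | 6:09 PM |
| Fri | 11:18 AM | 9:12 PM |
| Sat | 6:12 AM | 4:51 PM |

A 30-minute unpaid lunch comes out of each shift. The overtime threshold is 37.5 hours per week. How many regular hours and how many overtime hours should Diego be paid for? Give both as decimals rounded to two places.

Tue: 8:10 AM–3:18 PM = 7 h 8 min; less 30 min break → 6 h 38 min
Wed: 5:10 AM–5:10 PM = 12 h 0 min; less 30 min break → 11 h 30 min
Thu: 8:51 AM–6:09 PM = 9 h 18 min; less 30 min break → 8 h 48 min
Fri: 11:18 AM–9:12 PM = 9 h 54 min; less 30 min break → 9 h 24 min
Sat: 6:12 AM–4:51 PM = 10 h 39 min; less 30 min break → 10 h 9 min
Total worked: 46 h 29 min = 46.48 h.
Threshold 37.5 h → overtime 8 h 59 min, regular 37 h 30 min.

Regular 37.50 hours, overtime 8.98 hours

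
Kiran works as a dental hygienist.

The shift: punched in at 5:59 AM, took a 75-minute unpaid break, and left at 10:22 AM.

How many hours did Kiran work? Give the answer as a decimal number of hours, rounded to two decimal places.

The shift: 5:59 AM–10:22 AM = 4 h 23 min; less 75 min break → 3 h 8 min

3.13 hours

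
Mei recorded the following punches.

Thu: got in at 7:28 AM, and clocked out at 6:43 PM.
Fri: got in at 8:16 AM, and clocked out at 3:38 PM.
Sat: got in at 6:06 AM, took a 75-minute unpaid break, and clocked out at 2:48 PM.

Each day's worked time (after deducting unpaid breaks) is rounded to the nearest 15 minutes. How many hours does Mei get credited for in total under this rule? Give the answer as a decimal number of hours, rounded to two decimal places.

26.00 hours

Thu: 7:28 AM–6:43 PM = 11 h 15 min → rounds to 11 h 15 min
Fri: 8:16 AM–3:38 PM = 7 h 22 min → rounds to 7 h 15 min
Sat: 6:06 AM–2:48 PM = 8 h 42 min − 75 min = 7 h 27 min → rounds to 7 h 30 min
Total credited: 26 h 0 min.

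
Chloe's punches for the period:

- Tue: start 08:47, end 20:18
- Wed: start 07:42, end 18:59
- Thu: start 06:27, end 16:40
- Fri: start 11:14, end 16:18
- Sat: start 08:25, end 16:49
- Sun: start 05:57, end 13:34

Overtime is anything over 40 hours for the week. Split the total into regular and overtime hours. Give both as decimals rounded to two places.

Regular 40.00 hours, overtime 14.10 hours

Tue: 08:47–20:18 = 11 h 31 min
Wed: 07:42–18:59 = 11 h 17 min
Thu: 06:27–16:40 = 10 h 13 min
Fri: 11:14–16:18 = 5 h 4 min
Sat: 08:25–16:49 = 8 h 24 min
Sun: 05:57–13:34 = 7 h 37 min
Total worked: 54 h 6 min = 54.10 h.
Threshold 40 h → overtime 14 h 6 min, regular 40 h 0 min.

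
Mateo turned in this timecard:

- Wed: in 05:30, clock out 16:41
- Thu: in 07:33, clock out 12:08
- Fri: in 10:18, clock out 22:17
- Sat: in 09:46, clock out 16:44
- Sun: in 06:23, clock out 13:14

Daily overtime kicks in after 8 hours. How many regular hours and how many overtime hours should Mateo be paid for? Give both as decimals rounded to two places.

Wed: 05:30–16:41 = 11 h 11 min
Thu: 07:33–12:08 = 4 h 35 min
Fri: 10:18–22:17 = 11 h 59 min
Sat: 09:46–16:44 = 6 h 58 min
Sun: 06:23–13:14 = 6 h 51 min
Wed reg 8 h 0 min / OT 3 h 11 min; Thu reg 4 h 35 min / OT 0 h 0 min; Fri reg 8 h 0 min / OT 3 h 59 min; Sat reg 6 h 58 min / OT 0 h 0 min; Sun reg 6 h 51 min / OT 0 h 0 min.
Totals: regular 34 h 24 min, overtime 7 h 10 min.

Regular 34.40 hours, overtime 7.17 hours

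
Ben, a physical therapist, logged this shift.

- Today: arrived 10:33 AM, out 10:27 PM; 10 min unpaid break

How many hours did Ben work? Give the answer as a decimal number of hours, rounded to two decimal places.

Today: 10:33 AM–10:27 PM = 11 h 54 min; less 10 min break → 11 h 44 min

11.73 hours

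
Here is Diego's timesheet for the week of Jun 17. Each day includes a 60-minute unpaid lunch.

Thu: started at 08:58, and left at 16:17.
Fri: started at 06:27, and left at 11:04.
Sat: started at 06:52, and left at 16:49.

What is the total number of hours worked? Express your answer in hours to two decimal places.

Thu: 08:58–16:17 = 7 h 19 min; less 60 min break → 6 h 19 min
Fri: 06:27–11:04 = 4 h 37 min; less 60 min break → 3 h 37 min
Sat: 06:52–16:49 = 9 h 57 min; less 60 min break → 8 h 57 min
Total: 6 h 19 min + 3 h 37 min + 8 h 57 min = 18 h 53 min.

18.88 hours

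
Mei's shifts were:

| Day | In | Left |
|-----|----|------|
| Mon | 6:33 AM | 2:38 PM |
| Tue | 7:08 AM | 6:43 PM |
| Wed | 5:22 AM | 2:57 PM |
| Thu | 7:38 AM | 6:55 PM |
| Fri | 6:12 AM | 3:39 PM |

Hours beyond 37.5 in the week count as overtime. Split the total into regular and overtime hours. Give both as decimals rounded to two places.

Mon: 6:33 AM–2:38 PM = 8 h 5 min
Tue: 7:08 AM–6:43 PM = 11 h 35 min
Wed: 5:22 AM–2:57 PM = 9 h 35 min
Thu: 7:38 AM–6:55 PM = 11 h 17 min
Fri: 6:12 AM–3:39 PM = 9 h 27 min
Total worked: 49 h 59 min = 49.98 h.
Threshold 37.5 h → overtime 12 h 29 min, regular 37 h 30 min.

Regular 37.50 hours, overtime 12.48 hours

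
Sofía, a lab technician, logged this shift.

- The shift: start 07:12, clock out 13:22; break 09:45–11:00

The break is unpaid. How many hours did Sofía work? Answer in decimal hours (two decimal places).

4.92 hours

The shift: 07:12–13:22 = 6 h 10 min; less 75 min break → 4 h 55 min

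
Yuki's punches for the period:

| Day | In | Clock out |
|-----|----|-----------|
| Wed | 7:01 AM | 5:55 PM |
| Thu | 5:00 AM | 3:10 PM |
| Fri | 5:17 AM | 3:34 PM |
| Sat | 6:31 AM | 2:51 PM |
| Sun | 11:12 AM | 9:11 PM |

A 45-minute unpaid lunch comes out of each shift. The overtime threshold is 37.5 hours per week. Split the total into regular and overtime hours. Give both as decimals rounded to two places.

Wed: 7:01 AM–5:55 PM = 10 h 54 min; less 45 min break → 10 h 9 min
Thu: 5:00 AM–3:10 PM = 10 h 10 min; less 45 min break → 9 h 25 min
Fri: 5:17 AM–3:34 PM = 10 h 17 min; less 45 min break → 9 h 32 min
Sat: 6:31 AM–2:51 PM = 8 h 20 min; less 45 min break → 7 h 35 min
Sun: 11:12 AM–9:11 PM = 9 h 59 min; less 45 min break → 9 h 14 min
Total worked: 45 h 55 min = 45.92 h.
Threshold 37.5 h → overtime 8 h 25 min, regular 37 h 30 min.

Regular 37.50 hours, overtime 8.42 hours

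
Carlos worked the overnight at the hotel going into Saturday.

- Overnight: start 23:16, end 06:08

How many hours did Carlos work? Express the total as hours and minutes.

6 h 52 min

Overnight: 23:16 → midnight = 0 h 44 min; midnight → 06:08 = 6 h 8 min; span 6 h 52 min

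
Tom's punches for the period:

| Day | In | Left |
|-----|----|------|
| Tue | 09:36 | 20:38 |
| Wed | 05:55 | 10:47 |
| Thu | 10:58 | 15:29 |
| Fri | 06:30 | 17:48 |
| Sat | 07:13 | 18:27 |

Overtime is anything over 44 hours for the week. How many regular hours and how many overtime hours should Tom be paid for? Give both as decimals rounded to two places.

Tue: 09:36–20:38 = 11 h 2 min
Wed: 05:55–10:47 = 4 h 52 min
Thu: 10:58–15:29 = 4 h 31 min
Fri: 06:30–17:48 = 11 h 18 min
Sat: 07:13–18:27 = 11 h 14 min
Total worked: 42 h 57 min = 42.95 h.
Threshold 44 h → overtime 0 h 0 min, regular 42 h 57 min.

Regular 42.95 hours, overtime 0.00 hours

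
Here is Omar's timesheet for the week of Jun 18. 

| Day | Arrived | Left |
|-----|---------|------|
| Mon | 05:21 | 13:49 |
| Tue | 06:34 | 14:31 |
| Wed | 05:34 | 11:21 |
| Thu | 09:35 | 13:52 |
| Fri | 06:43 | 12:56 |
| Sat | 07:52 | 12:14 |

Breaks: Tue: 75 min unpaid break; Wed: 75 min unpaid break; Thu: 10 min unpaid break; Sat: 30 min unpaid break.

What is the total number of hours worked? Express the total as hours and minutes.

33 h 54 min

Mon: 05:21–13:49 = 8 h 28 min
Tue: 06:34–14:31 = 7 h 57 min; less 75 min break → 6 h 42 min
Wed: 05:34–11:21 = 5 h 47 min; less 75 min break → 4 h 32 min
Thu: 09:35–13:52 = 4 h 17 min; less 10 min break → 4 h 7 min
Fri: 06:43–12:56 = 6 h 13 min
Sat: 07:52–12:14 = 4 h 22 min; less 30 min break → 3 h 52 min
Total: 8 h 28 min + 6 h 42 min + 4 h 32 min + 4 h 7 min + 6 h 13 min + 3 h 52 min = 33 h 54 min.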